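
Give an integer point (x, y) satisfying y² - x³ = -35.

Try small integer x values and check whether x³ - 35 is a perfect square.
x = 11: x³ - 35 = 11³ - 35 = 1331 - 35 = 1296
Is 1296 a perfect square? 36² = 1296 ✓
So (x, y) = (11, -36) is a solution.

x = 11, y = -36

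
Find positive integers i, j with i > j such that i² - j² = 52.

Factor: i² - j² = (i+j)(i-j) = 52.
We need two factors of 52 with the same parity.
Use i+j = 26 and i-j = 2 (product 26·2 = 52).
Adding: 2i = 28, so i = 14.
Subtracting: 2j = 24, so j = 12.
Check: 14² - 12² = 196 - 144 = 52 ✓

i = 14, j = 12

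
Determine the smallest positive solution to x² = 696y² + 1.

We seek the smallest positive integers (x, y) with x² - 696y² = 1, i.e., x² = 696y² + 1.
Try successive y values:
y = 1: x² = 696·1² + 1 = 697, not a perfect square
y = 2: x² = 696·2² + 1 = 2785, not a perfect square
y = 3: x² = 696·3² + 1 = 6265, not a perfect square
... continuing the search (or via continued fractions) ...
y = 55: x² = 696·55² + 1 = 2105401, x = 1451 ✓

Verify: 1451² - 696·55² = 2105401 - 2105400 = 1 ✓

x = 1451, y = 55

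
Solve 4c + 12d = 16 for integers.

Step 1: Check solvability.
gcd(4, 12) = 4
Since 4 divides 16, solutions exist.

Step 2: Apply extended Euclidean algorithm to find gcd.
We find integers such that 4*x0 + 12*y0 = 4

Step 3: Scale the particular solution.
Multiply by 16/4 = 4:
c = 4, d = 0

Step 4: Verify.
4*(4) + 12*(0) = 16 = 16 ✓

c = 4, d = 0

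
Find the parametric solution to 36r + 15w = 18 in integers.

Step 1: Compute gcd(36, 15) = 3.
Since 3 divides 18, solutions exist.

Step 2: Find a particular solution using extended Euclidean algorithm.
We get r₀ = -12, w₀ = 30.
Check: 36*-12 + 15*30 = 18 = 18 ✓

Step 3: Write the general solution.
r = -12 + (15/3)t = -12 + 5t
w = 30 - (36/3)t = 30 - 12t
for any integer t.

r = -12 + 5t, w = 30 - 12t for integer t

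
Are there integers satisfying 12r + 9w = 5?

Step 1: Compute gcd(12, 9).
gcd(12, 9) = 3

Step 2: Check divisibility.
Does 3 divide 5? 5 = 3 x 1 + 2, so no.

By the theorem on linear Diophantine equations, 12r + 9w = 5 has integer solutions if and only if gcd(12, 9) divides 5. Since 3 does not divide 5, no solutions exist.

No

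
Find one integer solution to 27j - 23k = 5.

Step 1: Check solvability.
gcd(27, 23) = 1
Since 1 divides 5, solutions exist.

Step 2: Apply extended Euclidean algorithm to find gcd.
We find integers such that 27*x0 + 23*y0 = 1

Step 3: Scale the particular solution.
Multiply by 5/1 = 5:
j = 30, k = 35

Step 4: Verify.
27*(30) - 23*(35) = 5 = 5 ✓

j = 30, k = 35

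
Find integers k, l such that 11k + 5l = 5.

Step 1: Check solvability.
gcd(11, 5) = 1
Since 1 divides 5, solutions exist.

Step 2: Apply extended Euclidean algorithm to find gcd.
We find integers such that 11*x0 + 5*y0 = 1

Step 3: Scale the particular solution.
Multiply by 5/1 = 5:
k = 5, l = -10

Step 4: Verify.
11*(5) + 5*(-10) = 5 = 5 ✓

k = 5, l = -10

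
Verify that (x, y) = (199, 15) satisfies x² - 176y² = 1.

Compute x² = 199² = 39601
Compute 176y² = 176·15² = 176·225 = 39600
x² - 176y² = 39601 - 39600 = 1
Since this equals 1, (199, 15) is a solution.

Yes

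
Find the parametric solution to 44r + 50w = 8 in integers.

Step 1: Compute gcd(44, 50) = 2.
Since 2 divides 8, solutions exist.

Step 2: Find a particular solution using extended Euclidean algorithm.
We get r₀ = 32, w₀ = -28.
Check: 44*32 + 50*-28 = 8 = 8 ✓

Step 3: Write the general solution.
r = 32 + (50/2)t = 32 + 25t
w = -28 - (44/2)t = -28 - 22t
for any integer t.

r = 32 + 25t, w = -28 - 22t for integer t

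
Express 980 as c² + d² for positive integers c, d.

We need to find integers c, d > 0 such that c² + d² = 980.
Trying c = 14: d² = 980 - 14² = 980 - 196 = 784
d = 28
Check: 14² + 28² = 196 + 784 = 980 ✓

980 = 14² + 28²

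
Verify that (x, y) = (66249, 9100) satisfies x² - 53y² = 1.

Compute x² = 66249² = 4388930001
Compute 53y² = 53·9100² = 53·82810000 = 4388930000
x² - 53y² = 4388930001 - 4388930000 = 1
Since this equals 1, (66249, 9100) is a solution.

Yes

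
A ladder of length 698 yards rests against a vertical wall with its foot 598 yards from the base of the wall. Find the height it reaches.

The ladder, wall, and ground form a right triangle with hypotenuse 698 and one leg 598.
By the Pythagorean theorem: h² = 698² - 598² = 487204 - 357604 = 129600
h = √129600 = 360 yards

360 yards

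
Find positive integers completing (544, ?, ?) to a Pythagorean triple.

We need the other leg and hypotenuse such that 544² + x² = c².
Take x = 1092, c = 1220: 544² + 1092² = 295936 + 1192464 = 1488400 = 1220² ✓
Triple: (1092, 544, 1220)

(1092, 544, 1220)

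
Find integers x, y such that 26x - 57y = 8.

Step 1: Check solvability.
gcd(26, 57) = 1
Since 1 divides 8, solutions exist.

Step 2: Apply extended Euclidean algorithm to find gcd.
We find integers such that 26*x0 + 57*y0 = 1

Step 3: Scale the particular solution.
Multiply by 8/1 = 8:
x = 88, y = 40

Step 4: Verify.
26*(88) - 57*(40) = 8 = 8 ✓

x = 88, y = 40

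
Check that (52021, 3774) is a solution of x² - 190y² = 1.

Compute x² = 52021² = 2706184441
Compute 190y² = 190·3774² = 190·14243076 = 2706184440
x² - 190y² = 2706184441 - 2706184440 = 1
Since this equals 1, (52021, 3774) is a solution.

Yes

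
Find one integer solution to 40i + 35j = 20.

Step 1: Check solvability.
gcd(40, 35) = 5
Since 5 divides 20, solutions exist.

Step 2: Apply extended Euclidean algorithm to find gcd.
We find integers such that 40*x0 + 35*y0 = 5

Step 3: Scale the particular solution.
Multiply by 20/5 = 4:
i = 4, j = -4

Step 4: Verify.
40*(4) + 35*(-4) = 20 = 20 ✓

i = 4, j = -4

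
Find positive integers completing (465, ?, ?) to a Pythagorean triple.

We need the other leg and hypotenuse such that 465² + x² = c².
Take x = 368, c = 593: 465² + 368² = 216225 + 135424 = 351649 = 593² ✓
Triple: (465, 368, 593)

(465, 368, 593)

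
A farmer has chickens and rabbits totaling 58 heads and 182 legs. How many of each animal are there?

Let c = chickens, r = rabbits.
Heads: c + r = 58
Legs: 2c + 4r = 182
From the first equation, c = 58 - r. Substitute:
2(58 - r) + 4r = 182
116 + 2r = 182
r = (182 - 116)/2 = 33
c = 58 - 33 = 25

Chickens: 25, Rabbits: 33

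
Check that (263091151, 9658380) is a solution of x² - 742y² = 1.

Compute x² = 263091151² = 69216953734504801
Compute 742y² = 742·9658380² = 742·93284304224400 = 69216953734504800
x² - 742y² = 69216953734504801 - 69216953734504800 = 1
Since this equals 1, (263091151, 9658380) is a solution.

Yes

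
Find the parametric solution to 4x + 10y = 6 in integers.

Step 1: Compute gcd(4, 10) = 2.
Since 2 divides 6, solutions exist.

Step 2: Find a particular solution using extended Euclidean algorithm.
We get x₀ = -6, y₀ = 3.
Check: 4*-6 + 10*3 = 6 = 6 ✓

Step 3: Write the general solution.
x = -6 + (10/2)t = -6 + 5t
y = 3 - (4/2)t = 3 - 2t
for any integer t.

x = -6 + 5t, y = 3 - 2t for integer t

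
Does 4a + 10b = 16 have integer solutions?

Step 1: Compute gcd(4, 10).
gcd(4, 10) = 2

Step 2: Check divisibility.
Does 2 divide 16? 16 = 2 x 8, so yes.

By the theorem on linear Diophantine equations, 4a + 10b = 16 has integer solutions if and only if gcd(4, 10) divides 16. Since 2 | 16, solutions exist.

Yes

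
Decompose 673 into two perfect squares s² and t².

We need to find integers s, t > 0 such that s² + t² = 673.
Trying s = 12: t² = 673 - 12² = 673 - 144 = 529
t = 23
Check: 12² + 23² = 144 + 529 = 673 ✓

673 = 12² + 23²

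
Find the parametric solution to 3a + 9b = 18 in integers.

Step 1: Compute gcd(3, 9) = 3.
Since 3 divides 18, solutions exist.

Step 2: Find a particular solution using extended Euclidean algorithm.
We get a₀ = 6, b₀ = 0.
Check: 3*6 + 9*0 = 18 = 18 ✓

Step 3: Write the general solution.
a = 6 + (9/3)t = 6 + 3t
b = 0 - (3/3)t = 0 - 1t
for any integer t.

a = 6 + 3t, b = 0 - 1t for integer t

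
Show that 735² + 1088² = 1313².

Compute a² + b² = 735² + 1088² = 540225 + 1183744 = 1723969
Compute c² = 1313² = 1723969
Since 1723969 = 1723969, confirmed.

Yes, it is a Pythagorean triple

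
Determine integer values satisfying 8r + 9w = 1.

Step 1: Check solvability.
gcd(8, 9) = 1
Since 1 divides 1, solutions exist.

Step 2: Apply extended Euclidean algorithm to find gcd.
We find integers such that 8*x0 + 9*y0 = 1

Step 3: Scale the particular solution.
Multiply by 1/1 = 1:
r = -1, w = 1

Step 4: Verify.
8*(-1) + 9*(1) = 1 = 1 ✓

r = -1, w = 1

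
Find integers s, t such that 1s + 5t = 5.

Step 1: Check solvability.
gcd(1, 5) = 1
Since 1 divides 5, solutions exist.

Step 2: Apply extended Euclidean algorithm to find gcd.
We find integers such that 1*x0 + 5*y0 = 1

Step 3: Scale the particular solution.
Multiply by 5/1 = 5:
s = 5, t = 0

Step 4: Verify.
1*(5) + 5*(0) = 5 = 5 ✓

s = 5, t = 0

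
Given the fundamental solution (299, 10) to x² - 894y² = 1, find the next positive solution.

Solutions to x² - Dy² = 1 are generated by powers of (x₀ + y₀√D).
The next solution satisfies x₁ + y₁√894 = (x₀ + y₀√894)², giving:
x₁ = x₀² + 894y₀² = 299² + 894·10² = 89401 + 89400 = 178801
y₁ = 2x₀y₀ = 2·299·10 = 5980

Verify: 178801² - 894·5980² = 31969797601 - 31969797600 = 1 ✓

x = 178801, y = 5980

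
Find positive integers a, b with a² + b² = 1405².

We need a² + b² = 1405² = 1974025.
Trying: 53² + 1404² = 2809 + 1971216 = 1974025 ✓

(53, 1404, 1405)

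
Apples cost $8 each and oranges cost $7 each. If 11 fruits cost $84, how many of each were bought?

Let a = apples, o = oranges.
a + o = 11
8a + 7o = 84
Substitute o = 11 - a:
8a + 7(11 - a) = 84
(8 - 7)a = 84 - 77
1a = 7
a = 7, o = 11 - 7 = 4

Apples: 7, Oranges: 4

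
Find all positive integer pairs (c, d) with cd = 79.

The positive divisors of 79 are: 1, 79.
Each divisor d gives the pair (d, 79/d):
(1, 79), (79, 1)

(1, 79), (79, 1)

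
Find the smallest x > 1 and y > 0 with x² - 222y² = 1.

We seek the smallest positive integers (x, y) with x² - 222y² = 1, i.e., x² = 222y² + 1.
Try successive y values:
y = 1: x² = 222·1² + 1 = 223, not a perfect square
y = 2: x² = 222·2² + 1 = 889, not a perfect square
y = 3: x² = 222·3² + 1 = 1999, not a perfect square
... continuing the search (or via continued fractions) ...
y = 10: x² = 222·10² + 1 = 22201, x = 149 ✓

Verify: 149² - 222·10² = 22201 - 22200 = 1 ✓

x = 149, y = 10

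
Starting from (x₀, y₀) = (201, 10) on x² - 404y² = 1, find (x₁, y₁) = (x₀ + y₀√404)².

Solutions to x² - Dy² = 1 are generated by powers of (x₀ + y₀√D).
The next solution satisfies x₁ + y₁√404 = (x₀ + y₀√404)², giving:
x₁ = x₀² + 404y₀² = 201² + 404·10² = 40401 + 40400 = 80801
y₁ = 2x₀y₀ = 2·201·10 = 4020

Verify: 80801² - 404·4020² = 6528801601 - 6528801600 = 1 ✓

x = 80801, y = 4020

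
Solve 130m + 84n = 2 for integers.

Step 1: Check solvability.
gcd(130, 84) = 2
Since 2 divides 2, solutions exist.

Step 2: Apply extended Euclidean algorithm to find gcd.
We find integers such that 130*x0 + 84*y0 = 2

Step 3: Scale the particular solution.
Multiply by 2/2 = 1:
m = 11, n = -17

Step 4: Verify.
130*(11) + 84*(-17) = 2 = 2 ✓

m = 11, n = -17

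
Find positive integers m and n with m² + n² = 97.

We need to find integers m, n > 0 such that m² + n² = 97.
Trying m = 4: n² = 97 - 4² = 97 - 16 = 81
n = 9
Check: 4² + 9² = 16 + 81 = 97 ✓

97 = 4² + 9²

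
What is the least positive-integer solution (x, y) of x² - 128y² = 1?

We seek the smallest positive integers (x, y) with x² - 128y² = 1, i.e., x² = 128y² + 1.
Try successive y values:
y = 1: x² = 128·1² + 1 = 129, not a perfect square
y = 2: x² = 128·2² + 1 = 513, not a perfect square
y = 3: x² = 128·3² + 1 = 1153, not a perfect square
... continuing the search (or via continued fractions) ...
y = 51: x² = 128·51² + 1 = 332929, x = 577 ✓

Verify: 577² - 128·51² = 332929 - 332928 = 1 ✓

x = 577, y = 51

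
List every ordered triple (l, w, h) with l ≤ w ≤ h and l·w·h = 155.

Iterate l from 1 to ⌊155^(1/3)⌋. For each l dividing 155, iterate w ≥ l with w dividing 155/l, and set h = 155/(l·w).
Triples found (2): (1×1×155), (1×5×31)

(1×1×155), (1×5×31)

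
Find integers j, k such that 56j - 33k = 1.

Step 1: Check solvability.
gcd(56, 33) = 1
Since 1 divides 1, solutions exist.

Step 2: Apply extended Euclidean algorithm to find gcd.
We find integers such that 56*x0 + 33*y0 = 1

Step 3: Scale the particular solution.
Multiply by 1/1 = 1:
j = -10, k = -17

Step 4: Verify.
56*(-10) - 33*(-17) = 1 = 1 ✓

j = -10, k = -17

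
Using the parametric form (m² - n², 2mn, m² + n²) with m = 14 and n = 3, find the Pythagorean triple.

a = m² - n² = 14² - 3² = 196 - 9 = 187
b = 2mn = 2·14·3 = 84
c = m² + n² = 196 + 9 = 205
Verify: 187² + 84² = 34969 + 7056 = 42025 = 205² ✓

(187, 84, 205)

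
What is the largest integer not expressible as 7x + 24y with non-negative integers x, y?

For two coprime denominations a and b, the Frobenius number (largest value not representable as a non-negative combination) is ab - a - b.
Here gcd(7, 24) = 1, so they are coprime.
F(7, 24) = 7·24 - 7 - 24 = 168 - 31 = 137

137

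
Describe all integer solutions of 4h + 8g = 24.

Step 1: Compute gcd(4, 8) = 4.
Since 4 divides 24, solutions exist.

Step 2: Find a particular solution using extended Euclidean algorithm.
We get h₀ = 6, g₀ = 0.
Check: 4*6 + 8*0 = 24 = 24 ✓

Step 3: Write the general solution.
h = 6 + (8/4)t = 6 + 2t
g = 0 - (4/4)t = 0 - 1t
for any integer t.

h = 6 + 2t, g = 0 - 1t for integer t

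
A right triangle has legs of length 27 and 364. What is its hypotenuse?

c² = a² + b² = 27² + 364² = 729 + 132496 = 133225
c = 365

365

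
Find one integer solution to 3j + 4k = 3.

Step 1: Check solvability.
gcd(3, 4) = 1
Since 1 divides 3, solutions exist.

Step 2: Apply extended Euclidean algorithm to find gcd.
We find integers such that 3*x0 + 4*y0 = 1

Step 3: Scale the particular solution.
Multiply by 3/1 = 3:
j = -3, k = 3

Step 4: Verify.
3*(-3) + 4*(3) = 3 = 3 ✓

j = -3, k = 3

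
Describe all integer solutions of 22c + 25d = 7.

Step 1: Compute gcd(22, 25) = 1.
Since 1 divides 7, solutions exist.

Step 2: Find a particular solution using extended Euclidean algorithm.
We get c₀ = 56, d₀ = -49.
Check: 22*56 + 25*-49 = 7 = 7 ✓

Step 3: Write the general solution.
c = 56 + (25/1)t = 56 + 25t
d = -49 - (22/1)t = -49 - 22t
for any integer t.

c = 56 + 25t, d = -49 - 22t for integer t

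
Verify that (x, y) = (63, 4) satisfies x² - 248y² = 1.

Compute x² = 63² = 3969
Compute 248y² = 248·4² = 248·16 = 3968
x² - 248y² = 3969 - 3968 = 1
Since this equals 1, (63, 4) is a solution.

Yes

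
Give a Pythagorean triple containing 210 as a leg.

We need the other leg and hypotenuse such that 210² + x² = c².
Take x = 72, c = 222: 210² + 72² = 44100 + 5184 = 49284 = 222² ✓
Triple: (210, 72, 222)

(210, 72, 222)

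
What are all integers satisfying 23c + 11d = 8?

Step 1: Compute gcd(23, 11) = 1.
Since 1 divides 8, solutions exist.

Step 2: Find a particular solution using extended Euclidean algorithm.
We get c₀ = 8, d₀ = -16.
Check: 23*8 + 11*-16 = 8 = 8 ✓

Step 3: Write the general solution.
c = 8 + (11/1)t = 8 + 11t
d = -16 - (23/1)t = -16 - 23t
for any integer t.

c = 8 + 11t, d = -16 - 23t for integer t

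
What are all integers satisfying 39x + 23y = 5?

Step 1: Compute gcd(39, 23) = 1.
Since 1 divides 5, solutions exist.

Step 2: Find a particular solution using extended Euclidean algorithm.
We get x₀ = -50, y₀ = 85.
Check: 39*-50 + 23*85 = 5 = 5 ✓

Step 3: Write the general solution.
x = -50 + (23/1)t = -50 + 23t
y = 85 - (39/1)t = 85 - 39t
for any integer t.

x = -50 + 23t, y = 85 - 39t for integer t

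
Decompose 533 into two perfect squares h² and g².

We need to find integers h, g > 0 such that h² + g² = 533.
Trying h = 2: g² = 533 - 2² = 533 - 4 = 529
g = 23
Check: 2² + 23² = 4 + 529 = 533 ✓

533 = 2² + 23²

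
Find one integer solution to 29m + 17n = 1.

Step 1: Check solvability.
gcd(29, 17) = 1
Since 1 divides 1, solutions exist.

Step 2: Apply extended Euclidean algorithm to find gcd.
We find integers such that 29*x0 + 17*y0 = 1

Step 3: Scale the particular solution.
Multiply by 1/1 = 1:
m = -7, n = 12

Step 4: Verify.
29*(-7) + 17*(12) = 1 = 1 ✓

m = -7, n = 12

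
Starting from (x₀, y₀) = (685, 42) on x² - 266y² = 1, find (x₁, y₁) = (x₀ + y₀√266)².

Solutions to x² - Dy² = 1 are generated by powers of (x₀ + y₀√D).
The next solution satisfies x₁ + y₁√266 = (x₀ + y₀√266)², giving:
x₁ = x₀² + 266y₀² = 685² + 266·42² = 469225 + 469224 = 938449
y₁ = 2x₀y₀ = 2·685·42 = 57540

Verify: 938449² - 266·57540² = 880686525601 - 880686525600 = 1 ✓

x = 938449, y = 57540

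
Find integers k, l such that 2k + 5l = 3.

Step 1: Check solvability.
gcd(2, 5) = 1
Since 1 divides 3, solutions exist.

Step 2: Apply extended Euclidean algorithm to find gcd.
We find integers such that 2*x0 + 5*y0 = 1

Step 3: Scale the particular solution.
Multiply by 3/1 = 3:
k = -6, l = 3

Step 4: Verify.
2*(-6) + 5*(3) = 3 = 3 ✓

k = -6, l = 3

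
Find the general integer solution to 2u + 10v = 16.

Step 1: Compute gcd(2, 10) = 2.
Since 2 divides 16, solutions exist.

Step 2: Find a particular solution using extended Euclidean algorithm.
We get u₀ = 8, v₀ = 0.
Check: 2*8 + 10*0 = 16 = 16 ✓

Step 3: Write the general solution.
u = 8 + (10/2)t = 8 + 5t
v = 0 - (2/2)t = 0 - 1t
for any integer t.

u = 8 + 5t, v = 0 - 1t for integer t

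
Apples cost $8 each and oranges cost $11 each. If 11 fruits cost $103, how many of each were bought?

Let a = apples, o = oranges.
a + o = 11
8a + 11o = 103
Substitute o = 11 - a:
8a + 11(11 - a) = 103
(8 - 11)a = 103 - 121
-3a = -18
a = 6, o = 11 - 6 = 5

Apples: 6, Oranges: 5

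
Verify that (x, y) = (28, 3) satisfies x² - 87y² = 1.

Compute x² = 28² = 784
Compute 87y² = 87·3² = 87·9 = 783
x² - 87y² = 784 - 783 = 1
Since this equals 1, (28, 3) is a solution.

Yes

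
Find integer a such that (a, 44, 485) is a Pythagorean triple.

a² = c² - b² = 485² - 44² = 235225 - 1936 = 233289
a = sqrt(233289) = 483

483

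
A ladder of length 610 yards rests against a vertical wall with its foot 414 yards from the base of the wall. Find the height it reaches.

The ladder, wall, and ground form a right triangle with hypotenuse 610 and one leg 414.
By the Pythagorean theorem: h² = 610² - 414² = 372100 - 171396 = 200704
h = √200704 = 448 yards

448 yards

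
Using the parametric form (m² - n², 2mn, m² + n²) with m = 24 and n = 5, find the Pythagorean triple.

a = m² - n² = 24² - 5² = 576 - 25 = 551
b = 2mn = 2·24·5 = 240
c = m² + n² = 576 + 25 = 601
Verify: 551² + 240² = 303601 + 57600 = 361201 = 601² ✓

(551, 240, 601)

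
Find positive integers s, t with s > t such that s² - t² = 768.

Factor: s² - t² = (s+t)(s-t) = 768.
We need two factors of 768 with the same parity.
Use s+t = 384 and s-t = 2 (product 384·2 = 768).
Adding: 2s = 386, so s = 193.
Subtracting: 2t = 382, so t = 191.
Check: 193² - 191² = 37249 - 36481 = 768 ✓

s = 193, t = 191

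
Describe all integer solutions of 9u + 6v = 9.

Step 1: Compute gcd(9, 6) = 3.
Since 3 divides 9, solutions exist.

Step 2: Find a particular solution using extended Euclidean algorithm.
We get u₀ = 3, v₀ = -3.
Check: 9*3 + 6*-3 = 9 = 9 ✓

Step 3: Write the general solution.
u = 3 + (6/3)t = 3 + 2t
v = -3 - (9/3)t = -3 - 3t
for any integer t.

u = 3 + 2t, v = -3 - 3t for integer t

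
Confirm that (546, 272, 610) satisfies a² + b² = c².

Compute a² + b² = 546² + 272² = 298116 + 73984 = 372100
Compute c² = 610² = 372100
Since 372100 = 372100, confirmed.

Yes, it is a Pythagorean triple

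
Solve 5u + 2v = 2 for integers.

Step 1: Check solvability.
gcd(5, 2) = 1
Since 1 divides 2, solutions exist.

Step 2: Apply extended Euclidean algorithm to find gcd.
We find integers such that 5*x0 + 2*y0 = 1

Step 3: Scale the particular solution.
Multiply by 2/1 = 2:
u = 2, v = -4

Step 4: Verify.
5*(2) + 2*(-4) = 2 = 2 ✓

u = 2, v = -4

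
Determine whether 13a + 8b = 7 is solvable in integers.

Step 1: Compute gcd(13, 8).
gcd(13, 8) = 1

Step 2: Check divisibility.
Does 1 divide 7? 7 = 1 x 7, so yes.

By the theorem on linear Diophantine equations, 13a + 8b = 7 has integer solutions if and only if gcd(13, 8) divides 7. Since 1 | 7, solutions exist.

Yes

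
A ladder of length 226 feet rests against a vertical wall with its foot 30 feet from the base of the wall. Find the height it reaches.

The ladder, wall, and ground form a right triangle with hypotenuse 226 and one leg 30.
By the Pythagorean theorem: h² = 226² - 30² = 51076 - 900 = 50176
h = √50176 = 224 feet

224 feet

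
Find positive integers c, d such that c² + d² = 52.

Search for c with 52 - c² a perfect square.
c = 4: 52 - 4² = 52 - 16 = 36 = 6² ✓
So c = 4, d = 6.

c = 4, d = 6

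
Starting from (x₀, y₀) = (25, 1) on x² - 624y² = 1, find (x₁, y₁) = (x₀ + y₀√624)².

Solutions to x² - Dy² = 1 are generated by powers of (x₀ + y₀√D).
The next solution satisfies x₁ + y₁√624 = (x₀ + y₀√624)², giving:
x₁ = x₀² + 624y₀² = 25² + 624·1² = 625 + 624 = 1249
y₁ = 2x₀y₀ = 2·25·1 = 50

Verify: 1249² - 624·50² = 1560001 - 1560000 = 1 ✓

x = 1249, y = 50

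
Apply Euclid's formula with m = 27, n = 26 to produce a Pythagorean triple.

a = m² - n² = 27² - 26² = 729 - 676 = 53
b = 2mn = 2·27·26 = 1404
c = m² + n² = 729 + 676 = 1405
Verify: 53² + 1404² = 2809 + 1971216 = 1974025 = 1405² ✓

(53, 1404, 1405)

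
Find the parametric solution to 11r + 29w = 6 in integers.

Step 1: Compute gcd(11, 29) = 1.
Since 1 divides 6, solutions exist.

Step 2: Find a particular solution using extended Euclidean algorithm.
We get r₀ = 48, w₀ = -18.
Check: 11*48 + 29*-18 = 6 = 6 ✓

Step 3: Write the general solution.
r = 48 + (29/1)t = 48 + 29t
w = -18 - (11/1)t = -18 - 11t
for any integer t.

r = 48 + 29t, w = -18 - 11t for integer t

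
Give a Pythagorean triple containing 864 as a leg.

We need the other leg and hypotenuse such that 864² + x² = c².
Take x = 473, c = 985: 864² + 473² = 746496 + 223729 = 970225 = 985² ✓
Triple: (473, 864, 985)

(473, 864, 985)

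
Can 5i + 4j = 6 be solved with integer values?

Step 1: Compute gcd(5, 4).
gcd(5, 4) = 1

Step 2: Check divisibility.
Does 1 divide 6? 6 = 1 x 6, so yes.

By the theorem on linear Diophantine equations, 5i + 4j = 6 has integer solutions if and only if gcd(5, 4) divides 6. Since 1 | 6, solutions exist.

Yes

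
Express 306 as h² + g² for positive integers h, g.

We need to find integers h, g > 0 such that h² + g² = 306.
Trying h = 9: g² = 306 - 9² = 306 - 81 = 225
g = 15
Check: 9² + 15² = 81 + 225 = 306 ✓

306 = 9² + 15²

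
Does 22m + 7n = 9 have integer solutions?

Step 1: Compute gcd(22, 7).
gcd(22, 7) = 1

Step 2: Check divisibility.
Does 1 divide 9? 9 = 1 x 9, so yes.

By the theorem on linear Diophantine equations, 22m + 7n = 9 has integer solutions if and only if gcd(22, 7) divides 9. Since 1 | 9, solutions exist.

Yes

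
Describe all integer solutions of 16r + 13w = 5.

Step 1: Compute gcd(16, 13) = 1.
Since 1 divides 5, solutions exist.

Step 2: Find a particular solution using extended Euclidean algorithm.
We get r₀ = -20, w₀ = 25.
Check: 16*-20 + 13*25 = 5 = 5 ✓

Step 3: Write the general solution.
r = -20 + (13/1)t = -20 + 13t
w = 25 - (16/1)t = 25 - 16t
for any integer t.

r = -20 + 13t, w = 25 - 16t for integer t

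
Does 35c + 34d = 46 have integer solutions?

Step 1: Compute gcd(35, 34).
gcd(35, 34) = 1

Step 2: Check divisibility.
Does 1 divide 46? 46 = 1 x 46, so yes.

By the theorem on linear Diophantine equations, 35c + 34d = 46 has integer solutions if and only if gcd(35, 34) divides 46. Since 1 | 46, solutions exist.

Yes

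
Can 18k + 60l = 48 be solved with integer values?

Step 1: Compute gcd(18, 60).
gcd(18, 60) = 6

Step 2: Check divisibility.
Does 6 divide 48? 48 = 6 x 8, so yes.

By the theorem on linear Diophantine equations, 18k + 60l = 48 has integer solutions if and only if gcd(18, 60) divides 48. Since 6 | 48, solutions exist.

Yes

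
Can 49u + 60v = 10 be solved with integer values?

Step 1: Compute gcd(49, 60).
gcd(49, 60) = 1

Step 2: Check divisibility.
Does 1 divide 10? 10 = 1 x 10, so yes.

By the theorem on linear Diophantine equations, 49u + 60v = 10 has integer solutions if and only if gcd(49, 60) divides 10. Since 1 | 10, solutions exist.

Yes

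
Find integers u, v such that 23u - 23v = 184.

Step 1: Check solvability.
gcd(23, 23) = 23
Since 23 divides 184, solutions exist.

Step 2: Apply extended Euclidean algorithm to find gcd.
We find integers such that 23*x0 + 23*y0 = 23

Step 3: Scale the particular solution.
Multiply by 184/23 = 8:
u = 0, v = -8

Step 4: Verify.
23*(0) - 23*(-8) = 184 = 184 ✓

u = 0, v = -8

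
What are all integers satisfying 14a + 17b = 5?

Step 1: Compute gcd(14, 17) = 1.
Since 1 divides 5, solutions exist.

Step 2: Find a particular solution using extended Euclidean algorithm.
We get a₀ = -30, b₀ = 25.
Check: 14*-30 + 17*25 = 5 = 5 ✓

Step 3: Write the general solution.
a = -30 + (17/1)t = -30 + 17t
b = 25 - (14/1)t = 25 - 14t
for any integer t.

a = -30 + 17t, b = 25 - 14t for integer t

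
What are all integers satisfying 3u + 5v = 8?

Step 1: Compute gcd(3, 5) = 1.
Since 1 divides 8, solutions exist.

Step 2: Find a particular solution using extended Euclidean algorithm.
We get u₀ = 16, v₀ = -8.
Check: 3*16 + 5*-8 = 8 = 8 ✓

Step 3: Write the general solution.
u = 16 + (5/1)t = 16 + 5t
v = -8 - (3/1)t = -8 - 3t
for any integer t.

u = 16 + 5t, v = -8 - 3t for integer t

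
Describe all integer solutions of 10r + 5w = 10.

Step 1: Compute gcd(10, 5) = 5.
Since 5 divides 10, solutions exist.

Step 2: Find a particular solution using extended Euclidean algorithm.
We get r₀ = 0, w₀ = 2.
Check: 10*0 + 5*2 = 10 = 10 ✓

Step 3: Write the general solution.
r = 0 + (5/5)t = 0 + 1t
w = 2 - (10/5)t = 2 - 2t
for any integer t.

r = 0 + 1t, w = 2 - 2t for integer t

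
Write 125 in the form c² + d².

We need to find integers c, d > 0 such that c² + d² = 125.
Trying c = 2: d² = 125 - 2² = 125 - 4 = 121
d = 11
Check: 2² + 11² = 4 + 121 = 125 ✓

125 = 2² + 11²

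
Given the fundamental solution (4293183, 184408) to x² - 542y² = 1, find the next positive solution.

Solutions to x² - Dy² = 1 are generated by powers of (x₀ + y₀√D).
The next solution satisfies x₁ + y₁√542 = (x₀ + y₀√542)², giving:
x₁ = x₀² + 542y₀² = 4293183² + 542·184408² = 18431420271489 + 18431420271488 = 36862840542977
y₁ = 2x₀y₀ = 2·4293183·184408 = 1583394581328

Verify: 36862840542977² - 542·1583394581328² = 1358869012896948844184022529 - 1358869012896948844184022528 = 1 ✓

x = 36862840542977, y = 1583394581328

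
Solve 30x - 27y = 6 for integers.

Step 1: Check solvability.
gcd(30, 27) = 3
Since 3 divides 6, solutions exist.

Step 2: Apply extended Euclidean algorithm to find gcd.
We find integers such that 30*x0 + 27*y0 = 3

Step 3: Scale the particular solution.
Multiply by 6/3 = 2:
x = 2, y = 2

Step 4: Verify.
30*(2) - 27*(2) = 6 = 6 ✓

x = 2, y = 2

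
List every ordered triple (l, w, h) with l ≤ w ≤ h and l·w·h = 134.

Iterate l from 1 to ⌊134^(1/3)⌋. For each l dividing 134, iterate w ≥ l with w dividing 134/l, and set h = 134/(l·w).
Triples found (2): (1×1×134), (1×2×67)

(1×1×134), (1×2×67)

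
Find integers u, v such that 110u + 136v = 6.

Step 1: Check solvability.
gcd(110, 136) = 2
Since 2 divides 6, solutions exist.

Step 2: Apply extended Euclidean algorithm to find gcd.
We find integers such that 110*x0 + 136*y0 = 2

Step 3: Scale the particular solution.
Multiply by 6/2 = 3:
u = -63, v = 51

Step 4: Verify.
110*(-63) + 136*(51) = 6 = 6 ✓

u = -63, v = 51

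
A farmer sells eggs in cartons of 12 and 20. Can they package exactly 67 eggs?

We need non-negative a, b with 12a + 20b = 67.
gcd(12, 20) = 4, and 4 does not divide 67.
No integer solutions exist.

No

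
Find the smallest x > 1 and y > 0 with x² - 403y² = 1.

We seek the smallest positive integers (x, y) with x² - 403y² = 1, i.e., x² = 403y² + 1.
Try successive y values:
y = 1: x² = 403·1² + 1 = 404, not a perfect square
y = 2: x² = 403·2² + 1 = 1613, not a perfect square
y = 3: x² = 403·3² + 1 = 3628, not a perfect square
... continuing the search (or via continued fractions) ...
y = 33369: x² = 403·33369² + 1 = 448736534884, x = 669878 ✓

Verify: 669878² - 403·33369² = 448736534884 - 448736534883 = 1 ✓

x = 669878, y = 33369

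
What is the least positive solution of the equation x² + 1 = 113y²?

We need x² = 113y² - 1. Try successive y:
y = 1: x² = 113·1² - 1 = 112, not a perfect square
y = 2: x² = 113·2² - 1 = 451, not a perfect square
y = 3: x² = 113·3² - 1 = 1016, not a perfect square
...
y = 73: x² = 113·73² - 1 = 602176 = 776² ✓
Check: 776² - 113·73² = 602176 - 602177 = -1 ✓

x = 776, y = 73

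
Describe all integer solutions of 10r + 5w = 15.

Step 1: Compute gcd(10, 5) = 5.
Since 5 divides 15, solutions exist.

Step 2: Find a particular solution using extended Euclidean algorithm.
We get r₀ = 0, w₀ = 3.
Check: 10*0 + 5*3 = 15 = 15 ✓

Step 3: Write the general solution.
r = 0 + (5/5)t = 0 + 1t
w = 3 - (10/5)t = 3 - 2t
for any integer t.

r = 0 + 1t, w = 3 - 2t for integer t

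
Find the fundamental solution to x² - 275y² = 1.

We seek the smallest positive integers (x, y) with x² - 275y² = 1, i.e., x² = 275y² + 1.
Try successive y values:
y = 1: x² = 275·1² + 1 = 276, not a perfect square
y = 2: x² = 275·2² + 1 = 1101, not a perfect square
y = 3: x² = 275·3² + 1 = 2476, not a perfect square
... continuing the search (or via continued fractions) ...
y = 12: x² = 275·12² + 1 = 39601, x = 199 ✓

Verify: 199² - 275·12² = 39601 - 39600 = 1 ✓

x = 199, y = 12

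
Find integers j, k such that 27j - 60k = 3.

Step 1: Check solvability.
gcd(27, 60) = 3
Since 3 divides 3, solutions exist.

Step 2: Apply extended Euclidean algorithm to find gcd.
We find integers such that 27*x0 + 60*y0 = 3

Step 3: Scale the particular solution.
Multiply by 3/3 = 1:
j = 9, k = 4

Step 4: Verify.
27*(9) - 60*(4) = 3 = 3 ✓

j = 9, k = 4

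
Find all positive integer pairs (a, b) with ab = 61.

The positive divisors of 61 are: 1, 61.
Each divisor d gives the pair (d, 61/d):
(1, 61), (61, 1)

(1, 61), (61, 1)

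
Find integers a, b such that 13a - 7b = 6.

Step 1: Check solvability.
gcd(13, 7) = 1
Since 1 divides 6, solutions exist.

Step 2: Apply extended Euclidean algorithm to find gcd.
We find integers such that 13*x0 + 7*y0 = 1

Step 3: Scale the particular solution.
Multiply by 6/1 = 6:
a = -6, b = -12

Step 4: Verify.
13*(-6) - 7*(-12) = 6 = 6 ✓

a = -6, b = -12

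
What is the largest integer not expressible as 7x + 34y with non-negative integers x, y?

For two coprime denominations a and b, the Frobenius number (largest value not representable as a non-negative combination) is ab - a - b.
Here gcd(7, 34) = 1, so they are coprime.
F(7, 34) = 7·34 - 7 - 34 = 238 - 41 = 197

197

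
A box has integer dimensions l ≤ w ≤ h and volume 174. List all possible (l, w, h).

Iterate l from 1 to ⌊174^(1/3)⌋. For each l dividing 174, iterate w ≥ l with w dividing 174/l, and set h = 174/(l·w).
Triples found (5): (1×1×174), (1×2×87), (1×3×58), (1×6×29), (2×3×29)

(1×1×174), (1×2×87), (1×3×58), (1×6×29), (2×3×29)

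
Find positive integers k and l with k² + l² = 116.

We need to find integers k, l > 0 such that k² + l² = 116.
Trying k = 4: l² = 116 - 4² = 116 - 16 = 100
l = 10
Check: 4² + 10² = 16 + 100 = 116 ✓

116 = 4² + 10²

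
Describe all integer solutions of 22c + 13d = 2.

Step 1: Compute gcd(22, 13) = 1.
Since 1 divides 2, solutions exist.

Step 2: Find a particular solution using extended Euclidean algorithm.
We get c₀ = 6, d₀ = -10.
Check: 22*6 + 13*-10 = 2 = 2 ✓

Step 3: Write the general solution.
c = 6 + (13/1)t = 6 + 13t
d = -10 - (22/1)t = -10 - 22t
for any integer t.

c = 6 + 13t, d = -10 - 22t for integer t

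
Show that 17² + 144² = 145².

Compute a² + b²:
17² + 144² = 289 + 20736 = 21025
Compute c²:
145² = 21025
Since 21025 = 21025, it is a Pythagorean triple.

Yes, it is a Pythagorean triple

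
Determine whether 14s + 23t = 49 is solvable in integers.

Step 1: Compute gcd(14, 23).
gcd(14, 23) = 1

Step 2: Check divisibility.
Does 1 divide 49? 49 = 1 x 49, so yes.

By the theorem on linear Diophantine equations, 14s + 23t = 49 has integer solutions if and only if gcd(14, 23) divides 49. Since 1 | 49, solutions exist.

Yes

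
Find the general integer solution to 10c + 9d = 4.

Step 1: Compute gcd(10, 9) = 1.
Since 1 divides 4, solutions exist.

Step 2: Find a particular solution using extended Euclidean algorithm.
We get c₀ = 4, d₀ = -4.
Check: 10*4 + 9*-4 = 4 = 4 ✓

Step 3: Write the general solution.
c = 4 + (9/1)t = 4 + 9t
d = -4 - (10/1)t = -4 - 10t
for any integer t.

c = 4 + 9t, d = -4 - 10t for integer t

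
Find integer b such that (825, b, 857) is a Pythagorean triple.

b² = c² - a² = 857² - 825² = 734449 - 680625 = 53824
b = sqrt(53824) = 232

232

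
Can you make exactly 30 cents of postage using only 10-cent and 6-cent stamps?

We need non-negative x, y with 10x + 6y = 30.
gcd(10, 6) = 2 divides 30, so integer solutions exist.
Search for a non-negative one: x = 0 gives 6y = 30 - 0 = 30, so y = 5.
Check: 10·0 + 6·5 = 30 ✓

Yes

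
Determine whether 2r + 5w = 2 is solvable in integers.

Step 1: Compute gcd(2, 5).
gcd(2, 5) = 1

Step 2: Check divisibility.
Does 1 divide 2? 2 = 1 x 2, so yes.

By the theorem on linear Diophantine equations, 2r + 5w = 2 has integer solutions if and only if gcd(2, 5) divides 2. Since 1 | 2, solutions exist.

Yes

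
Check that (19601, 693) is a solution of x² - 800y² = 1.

Compute x² = 19601² = 384199201
Compute 800y² = 800·693² = 800·480249 = 384199200
x² - 800y² = 384199201 - 384199200 = 1
Since this equals 1, (19601, 693) is a solution.

Yes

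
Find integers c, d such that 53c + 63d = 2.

Step 1: Check solvability.
gcd(53, 63) = 1
Since 1 divides 2, solutions exist.

Step 2: Apply extended Euclidean algorithm to find gcd.
We find integers such that 53*x0 + 63*y0 = 1

Step 3: Scale the particular solution.
Multiply by 2/1 = 2:
c = -38, d = 32

Step 4: Verify.
53*(-38) + 63*(32) = 2 = 2 ✓

c = -38, d = 32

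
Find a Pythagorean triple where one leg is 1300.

We need the other leg and hypotenuse such that 1300² + x² = c².
Take x = 51, c = 1301: 1300² + 51² = 1690000 + 2601 = 1692601 = 1301² ✓
Triple: (51, 1300, 1301)

(51, 1300, 1301)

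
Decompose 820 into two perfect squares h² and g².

We need to find integers h, g > 0 such that h² + g² = 820.
Trying h = 6: g² = 820 - 6² = 820 - 36 = 784
g = 28
Check: 6² + 28² = 36 + 784 = 820 ✓

820 = 6² + 28²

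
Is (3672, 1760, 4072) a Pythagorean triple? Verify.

Compute a² + b² = 3672² + 1760² = 13483584 + 3097600 = 16581184
Compute c² = 4072² = 16581184
Since 16581184 = 16581184, confirmed.

Yes, it is a Pythagorean triple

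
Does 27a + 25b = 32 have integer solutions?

Step 1: Compute gcd(27, 25).
gcd(27, 25) = 1

Step 2: Check divisibility.
Does 1 divide 32? 32 = 1 x 32, so yes.

By the theorem on linear Diophantine equations, 27a + 25b = 32 has integer solutions if and only if gcd(27, 25) divides 32. Since 1 | 32, solutions exist.

Yes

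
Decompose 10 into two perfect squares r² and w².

We need to find integers r, w > 0 such that r² + w² = 10.
Trying r = 1: w² = 10 - 1² = 10 - 1 = 9
w = 3
Check: 1² + 3² = 1 + 9 = 10 ✓

10 = 1² + 3²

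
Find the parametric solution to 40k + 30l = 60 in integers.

Step 1: Compute gcd(40, 30) = 10.
Since 10 divides 60, solutions exist.

Step 2: Find a particular solution using extended Euclidean algorithm.
We get k₀ = 6, l₀ = -6.
Check: 40*6 + 30*-6 = 60 = 60 ✓

Step 3: Write the general solution.
k = 6 + (30/10)t = 6 + 3t
l = -6 - (40/10)t = -6 - 4t
for any integer t.

k = 6 + 3t, l = -6 - 4t for integer t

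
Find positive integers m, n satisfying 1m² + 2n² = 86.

Try small values of m and check whether (86 - 1m²)/2 is a perfect square.
m = 6: 1·6² = 36, so 2n² = 86 - 36 = 50, giving n² = 25, n = 5.
Check: 1·6² + 2·5² = 36 + 50 = 86 ✓

m = 6, n = 5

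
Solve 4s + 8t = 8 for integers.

Step 1: Check solvability.
gcd(4, 8) = 4
Since 4 divides 8, solutions exist.

Step 2: Apply extended Euclidean algorithm to find gcd.
We find integers such that 4*x0 + 8*y0 = 4

Step 3: Scale the particular solution.
Multiply by 8/4 = 2:
s = 2, t = 0

Step 4: Verify.
4*(2) + 8*(0) = 8 = 8 ✓

s = 2, t = 0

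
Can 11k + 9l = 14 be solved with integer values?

Step 1: Compute gcd(11, 9).
gcd(11, 9) = 1

Step 2: Check divisibility.
Does 1 divide 14? 14 = 1 x 14, so yes.

By the theorem on linear Diophantine equations, 11k + 9l = 14 has integer solutions if and only if gcd(11, 9) divides 14. Since 1 | 14, solutions exist.

Yes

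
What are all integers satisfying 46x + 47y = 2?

Step 1: Compute gcd(46, 47) = 1.
Since 1 divides 2, solutions exist.

Step 2: Find a particular solution using extended Euclidean algorithm.
We get x₀ = -2, y₀ = 2.
Check: 46*-2 + 47*2 = 2 = 2 ✓

Step 3: Write the general solution.
x = -2 + (47/1)t = -2 + 47t
y = 2 - (46/1)t = 2 - 46t
for any integer t.

x = -2 + 47t, y = 2 - 46t for integer t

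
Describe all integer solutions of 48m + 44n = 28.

Step 1: Compute gcd(48, 44) = 4.
Since 4 divides 28, solutions exist.

Step 2: Find a particular solution using extended Euclidean algorithm.
We get m₀ = 7, n₀ = -7.
Check: 48*7 + 44*-7 = 28 = 28 ✓

Step 3: Write the general solution.
m = 7 + (44/4)t = 7 + 11t
n = -7 - (48/4)t = -7 - 12t
for any integer t.

m = 7 + 11t, n = -7 - 12t for integer t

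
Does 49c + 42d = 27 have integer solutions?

Step 1: Compute gcd(49, 42).
gcd(49, 42) = 7

Step 2: Check divisibility.
Does 7 divide 27? 27 = 7 x 3 + 6, so no.

By the theorem on linear Diophantine equations, 49c + 42d = 27 has integer solutions if and only if gcd(49, 42) divides 27. Since 7 does not divide 27, no solutions exist.

No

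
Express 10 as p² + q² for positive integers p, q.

We need to find integers p, q > 0 such that p² + q² = 10.
Trying p = 1: q² = 10 - 1² = 10 - 1 = 9
q = 3
Check: 1² + 3² = 1 + 9 = 10 ✓

10 = 1² + 3²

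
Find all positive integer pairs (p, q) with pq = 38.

The positive divisors of 38 are: 1, 2, 19, 38.
Each divisor d gives the pair (d, 38/d):
(1, 38), (2, 19), (19, 2), (38, 1)

(1, 38), (2, 19), (19, 2), (38, 1)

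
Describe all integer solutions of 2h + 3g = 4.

Step 1: Compute gcd(2, 3) = 1.
Since 1 divides 4, solutions exist.

Step 2: Find a particular solution using extended Euclidean algorithm.
We get h₀ = -4, g₀ = 4.
Check: 2*-4 + 3*4 = 4 = 4 ✓

Step 3: Write the general solution.
h = -4 + (3/1)t = -4 + 3t
g = 4 - (2/1)t = 4 - 2t
for any integer t.

h = -4 + 3t, g = 4 - 2t for integer t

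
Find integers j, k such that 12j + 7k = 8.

Step 1: Check solvability.
gcd(12, 7) = 1
Since 1 divides 8, solutions exist.

Step 2: Apply extended Euclidean algorithm to find gcd.
We find integers such that 12*x0 + 7*y0 = 1

Step 3: Scale the particular solution.
Multiply by 8/1 = 8:
j = 24, k = -40

Step 4: Verify.
12*(24) + 7*(-40) = 8 = 8 ✓

j = 24, k = -40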